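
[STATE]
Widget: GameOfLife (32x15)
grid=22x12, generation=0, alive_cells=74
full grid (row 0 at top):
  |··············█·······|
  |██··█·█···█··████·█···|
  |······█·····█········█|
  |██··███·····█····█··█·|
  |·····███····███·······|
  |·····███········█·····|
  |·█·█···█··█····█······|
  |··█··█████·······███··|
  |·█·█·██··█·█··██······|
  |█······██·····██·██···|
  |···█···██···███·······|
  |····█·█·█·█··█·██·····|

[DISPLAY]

Gen: 0                          
··············█·······          
██··█·█···█··████·█···          
······█·····█········█          
██··███·····█····█··█·          
·····███····███·······          
·····███········█·····          
·█·█···█··█····█······          
··█··█████·······███··          
·█·█·██··█·█··██······          
█······██·····██·██···          
···█···██···███·······          
····█·█·█·█··█·██·····          
                                
                                


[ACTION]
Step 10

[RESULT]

Gen: 10                         
······█···············          
······█·······██······          
······█·····█···█·····          
············█·········          
···············█······          
···███······██··█·····          
··█···█·······█·······          
···█··█····████··█····          
····██····█··███······          
··········█···········          
···············█······          
···········█··█·······          
                                
                                


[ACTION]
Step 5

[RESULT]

Gen: 15                         
······················          
·····█········█·······          
····█········█·█······          
···█··█·····█··█······          
··██·······█████······          
·█··········██········          
·█·····█···█·██·█·····          
·█·····█·██·█·███·····          
··█···█···██████······          
···███·····██·········          
······················          
······················          
                                
                                


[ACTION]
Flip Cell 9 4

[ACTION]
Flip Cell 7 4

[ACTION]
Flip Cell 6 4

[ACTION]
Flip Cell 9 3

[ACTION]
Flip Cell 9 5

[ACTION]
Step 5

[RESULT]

Gen: 20                         
······················          
···············█······          
···█·█········█·█·····          
·███·█········█··█····          
·██···········█··█····          
·█···█········█··█····          
·····█···███··█··█····          
··██··········█··█····          
·······██······██·····          
······················          
······················          
······················          
                                
                                


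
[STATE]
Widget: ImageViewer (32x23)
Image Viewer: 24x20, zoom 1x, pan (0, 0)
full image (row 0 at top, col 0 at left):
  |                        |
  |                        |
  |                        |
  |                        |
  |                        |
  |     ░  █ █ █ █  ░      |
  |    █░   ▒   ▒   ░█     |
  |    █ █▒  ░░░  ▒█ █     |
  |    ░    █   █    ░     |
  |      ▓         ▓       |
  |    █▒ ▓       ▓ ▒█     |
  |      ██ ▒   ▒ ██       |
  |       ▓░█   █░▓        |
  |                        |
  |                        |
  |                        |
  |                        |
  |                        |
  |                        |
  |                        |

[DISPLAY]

                                
                                
                                
                                
                                
     ░  █ █ █ █  ░              
    █░   ▒   ▒   ░█             
    █ █▒  ░░░  ▒█ █             
    ░    █   █    ░             
      ▓         ▓               
    █▒ ▓       ▓ ▒█             
      ██ ▒   ▒ ██               
       ▓░█   █░▓                
                                
                                
                                
                                
                                
                                
                                
                                
                                
                                


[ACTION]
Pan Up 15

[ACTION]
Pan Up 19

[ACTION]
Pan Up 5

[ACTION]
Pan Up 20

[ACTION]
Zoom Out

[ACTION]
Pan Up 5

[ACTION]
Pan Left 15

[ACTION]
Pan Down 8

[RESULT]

    ░    █   █    ░             
      ▓         ▓               
    █▒ ▓       ▓ ▒█             
      ██ ▒   ▒ ██               
       ▓░█   █░▓                
                                
                                
                                
                                
                                
                                
                                
                                
                                
                                
                                
                                
                                
                                
                                
                                
                                
                                


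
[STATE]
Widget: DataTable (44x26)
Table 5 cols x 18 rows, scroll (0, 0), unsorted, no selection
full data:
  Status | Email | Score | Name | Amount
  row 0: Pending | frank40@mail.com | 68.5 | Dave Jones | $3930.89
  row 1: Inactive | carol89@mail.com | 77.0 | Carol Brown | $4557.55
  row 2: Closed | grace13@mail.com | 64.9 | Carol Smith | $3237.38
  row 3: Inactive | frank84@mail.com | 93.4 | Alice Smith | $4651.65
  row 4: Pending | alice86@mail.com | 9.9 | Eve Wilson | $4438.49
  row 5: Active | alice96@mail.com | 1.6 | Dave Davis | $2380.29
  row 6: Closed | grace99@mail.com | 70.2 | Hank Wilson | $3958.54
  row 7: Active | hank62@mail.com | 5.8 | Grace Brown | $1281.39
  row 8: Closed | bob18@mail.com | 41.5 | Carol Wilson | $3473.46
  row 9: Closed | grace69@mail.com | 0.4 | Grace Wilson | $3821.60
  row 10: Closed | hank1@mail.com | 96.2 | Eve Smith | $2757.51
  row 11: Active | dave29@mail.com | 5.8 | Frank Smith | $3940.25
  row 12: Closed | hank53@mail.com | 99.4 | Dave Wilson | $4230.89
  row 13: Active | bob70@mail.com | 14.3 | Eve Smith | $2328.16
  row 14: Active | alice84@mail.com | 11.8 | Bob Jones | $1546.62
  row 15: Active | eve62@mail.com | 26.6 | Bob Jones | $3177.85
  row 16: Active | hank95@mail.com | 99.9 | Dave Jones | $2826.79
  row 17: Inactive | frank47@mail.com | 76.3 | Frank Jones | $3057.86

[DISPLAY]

Status  │Email           │Score│Name        
────────┼────────────────┼─────┼────────────
Pending │frank40@mail.com│68.5 │Dave Jones  
Inactive│carol89@mail.com│77.0 │Carol Brown 
Closed  │grace13@mail.com│64.9 │Carol Smith 
Inactive│frank84@mail.com│93.4 │Alice Smith 
Pending │alice86@mail.com│9.9  │Eve Wilson  
Active  │alice96@mail.com│1.6  │Dave Davis  
Closed  │grace99@mail.com│70.2 │Hank Wilson 
Active  │hank62@mail.com │5.8  │Grace Brown 
Closed  │bob18@mail.com  │41.5 │Carol Wilson
Closed  │grace69@mail.com│0.4  │Grace Wilson
Closed  │hank1@mail.com  │96.2 │Eve Smith   
Active  │dave29@mail.com │5.8  │Frank Smith 
Closed  │hank53@mail.com │99.4 │Dave Wilson 
Active  │bob70@mail.com  │14.3 │Eve Smith   
Active  │alice84@mail.com│11.8 │Bob Jones   
Active  │eve62@mail.com  │26.6 │Bob Jones   
Active  │hank95@mail.com │99.9 │Dave Jones  
Inactive│frank47@mail.com│76.3 │Frank Jones 
                                            
                                            
                                            
                                            
                                            
                                            


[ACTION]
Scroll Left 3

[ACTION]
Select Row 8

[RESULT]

Status  │Email           │Score│Name        
────────┼────────────────┼─────┼────────────
Pending │frank40@mail.com│68.5 │Dave Jones  
Inactive│carol89@mail.com│77.0 │Carol Brown 
Closed  │grace13@mail.com│64.9 │Carol Smith 
Inactive│frank84@mail.com│93.4 │Alice Smith 
Pending │alice86@mail.com│9.9  │Eve Wilson  
Active  │alice96@mail.com│1.6  │Dave Davis  
Closed  │grace99@mail.com│70.2 │Hank Wilson 
Active  │hank62@mail.com │5.8  │Grace Brown 
>losed  │bob18@mail.com  │41.5 │Carol Wilson
Closed  │grace69@mail.com│0.4  │Grace Wilson
Closed  │hank1@mail.com  │96.2 │Eve Smith   
Active  │dave29@mail.com │5.8  │Frank Smith 
Closed  │hank53@mail.com │99.4 │Dave Wilson 
Active  │bob70@mail.com  │14.3 │Eve Smith   
Active  │alice84@mail.com│11.8 │Bob Jones   
Active  │eve62@mail.com  │26.6 │Bob Jones   
Active  │hank95@mail.com │99.9 │Dave Jones  
Inactive│frank47@mail.com│76.3 │Frank Jones 
                                            
                                            
                                            
                                            
                                            
                                            


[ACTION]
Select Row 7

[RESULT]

Status  │Email           │Score│Name        
────────┼────────────────┼─────┼────────────
Pending │frank40@mail.com│68.5 │Dave Jones  
Inactive│carol89@mail.com│77.0 │Carol Brown 
Closed  │grace13@mail.com│64.9 │Carol Smith 
Inactive│frank84@mail.com│93.4 │Alice Smith 
Pending │alice86@mail.com│9.9  │Eve Wilson  
Active  │alice96@mail.com│1.6  │Dave Davis  
Closed  │grace99@mail.com│70.2 │Hank Wilson 
>ctive  │hank62@mail.com │5.8  │Grace Brown 
Closed  │bob18@mail.com  │41.5 │Carol Wilson
Closed  │grace69@mail.com│0.4  │Grace Wilson
Closed  │hank1@mail.com  │96.2 │Eve Smith   
Active  │dave29@mail.com │5.8  │Frank Smith 
Closed  │hank53@mail.com │99.4 │Dave Wilson 
Active  │bob70@mail.com  │14.3 │Eve Smith   
Active  │alice84@mail.com│11.8 │Bob Jones   
Active  │eve62@mail.com  │26.6 │Bob Jones   
Active  │hank95@mail.com │99.9 │Dave Jones  
Inactive│frank47@mail.com│76.3 │Frank Jones 
                                            
                                            
                                            
                                            
                                            
                                            


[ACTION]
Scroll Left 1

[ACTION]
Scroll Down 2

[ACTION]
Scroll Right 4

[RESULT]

us  │Email           │Score│Name        │Amo
────┼────────────────┼─────┼────────────┼───
ing │frank40@mail.com│68.5 │Dave Jones  │$39
tive│carol89@mail.com│77.0 │Carol Brown │$45
ed  │grace13@mail.com│64.9 │Carol Smith │$32
tive│frank84@mail.com│93.4 │Alice Smith │$46
ing │alice86@mail.com│9.9  │Eve Wilson  │$44
ve  │alice96@mail.com│1.6  │Dave Davis  │$23
ed  │grace99@mail.com│70.2 │Hank Wilson │$39
ve  │hank62@mail.com │5.8  │Grace Brown │$12
ed  │bob18@mail.com  │41.5 │Carol Wilson│$34
ed  │grace69@mail.com│0.4  │Grace Wilson│$38
ed  │hank1@mail.com  │96.2 │Eve Smith   │$27
ve  │dave29@mail.com │5.8  │Frank Smith │$39
ed  │hank53@mail.com │99.4 │Dave Wilson │$42
ve  │bob70@mail.com  │14.3 │Eve Smith   │$23
ve  │alice84@mail.com│11.8 │Bob Jones   │$15
ve  │eve62@mail.com  │26.6 │Bob Jones   │$31
ve  │hank95@mail.com │99.9 │Dave Jones  │$28
tive│frank47@mail.com│76.3 │Frank Jones │$30
                                            
                                            
                                            
                                            
                                            
                                            


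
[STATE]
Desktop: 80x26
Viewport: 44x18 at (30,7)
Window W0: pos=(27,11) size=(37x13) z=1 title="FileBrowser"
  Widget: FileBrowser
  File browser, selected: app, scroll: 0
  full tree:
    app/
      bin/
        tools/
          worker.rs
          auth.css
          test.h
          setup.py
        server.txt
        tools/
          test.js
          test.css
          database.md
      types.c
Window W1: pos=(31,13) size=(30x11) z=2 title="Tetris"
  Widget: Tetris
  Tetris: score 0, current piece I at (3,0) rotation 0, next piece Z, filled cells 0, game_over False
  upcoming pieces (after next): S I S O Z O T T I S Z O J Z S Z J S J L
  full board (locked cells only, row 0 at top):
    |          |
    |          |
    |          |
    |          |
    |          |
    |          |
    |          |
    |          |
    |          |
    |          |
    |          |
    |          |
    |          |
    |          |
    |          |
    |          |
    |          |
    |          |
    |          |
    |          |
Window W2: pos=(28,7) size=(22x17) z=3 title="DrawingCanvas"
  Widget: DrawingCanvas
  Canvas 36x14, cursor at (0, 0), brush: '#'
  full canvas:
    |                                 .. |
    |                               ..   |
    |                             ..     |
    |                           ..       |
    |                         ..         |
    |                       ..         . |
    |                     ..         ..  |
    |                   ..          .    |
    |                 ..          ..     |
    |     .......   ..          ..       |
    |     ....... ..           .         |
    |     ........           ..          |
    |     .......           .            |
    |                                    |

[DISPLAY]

━━━━━━━━━━━━━━━━━━━┓                        
DrawingCanvas      ┃                        
───────────────────┨                        
                   ┃                        
                   ┃━━━━━━━━━━━━━┓          
                   ┃             ┃          
                   ┃━━━━━━━━━━┓──┨          
                   ┃          ┃  ┃          
                   ┃──────────┨  ┃          
                   ┃          ┃  ┃          
                  .┃          ┃  ┃          
                .. ┃          ┃  ┃          
    .......   ..   ┃          ┃  ┃          
    ....... ..     ┃          ┃  ┃          
    ........       ┃          ┃  ┃          
    .......        ┃          ┃  ┃          
━━━━━━━━━━━━━━━━━━━┛━━━━━━━━━━┛━━┛          
                                            


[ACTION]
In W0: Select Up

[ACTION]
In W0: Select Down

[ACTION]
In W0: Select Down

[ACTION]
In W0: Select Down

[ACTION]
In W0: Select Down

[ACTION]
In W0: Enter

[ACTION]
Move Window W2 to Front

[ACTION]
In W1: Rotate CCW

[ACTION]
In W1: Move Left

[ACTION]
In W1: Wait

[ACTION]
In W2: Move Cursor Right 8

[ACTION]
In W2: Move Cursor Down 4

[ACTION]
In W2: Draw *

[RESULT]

━━━━━━━━━━━━━━━━━━━┓                        
DrawingCanvas      ┃                        
───────────────────┨                        
                   ┃                        
                   ┃━━━━━━━━━━━━━┓          
                   ┃             ┃          
                   ┃━━━━━━━━━━┓──┨          
       *           ┃          ┃  ┃          
                   ┃──────────┨  ┃          
                   ┃          ┃  ┃          
                  .┃          ┃  ┃          
                .. ┃          ┃  ┃          
    .......   ..   ┃          ┃  ┃          
    ....... ..     ┃          ┃  ┃          
    ........       ┃          ┃  ┃          
    .......        ┃          ┃  ┃          
━━━━━━━━━━━━━━━━━━━┛━━━━━━━━━━┛━━┛          
                                            


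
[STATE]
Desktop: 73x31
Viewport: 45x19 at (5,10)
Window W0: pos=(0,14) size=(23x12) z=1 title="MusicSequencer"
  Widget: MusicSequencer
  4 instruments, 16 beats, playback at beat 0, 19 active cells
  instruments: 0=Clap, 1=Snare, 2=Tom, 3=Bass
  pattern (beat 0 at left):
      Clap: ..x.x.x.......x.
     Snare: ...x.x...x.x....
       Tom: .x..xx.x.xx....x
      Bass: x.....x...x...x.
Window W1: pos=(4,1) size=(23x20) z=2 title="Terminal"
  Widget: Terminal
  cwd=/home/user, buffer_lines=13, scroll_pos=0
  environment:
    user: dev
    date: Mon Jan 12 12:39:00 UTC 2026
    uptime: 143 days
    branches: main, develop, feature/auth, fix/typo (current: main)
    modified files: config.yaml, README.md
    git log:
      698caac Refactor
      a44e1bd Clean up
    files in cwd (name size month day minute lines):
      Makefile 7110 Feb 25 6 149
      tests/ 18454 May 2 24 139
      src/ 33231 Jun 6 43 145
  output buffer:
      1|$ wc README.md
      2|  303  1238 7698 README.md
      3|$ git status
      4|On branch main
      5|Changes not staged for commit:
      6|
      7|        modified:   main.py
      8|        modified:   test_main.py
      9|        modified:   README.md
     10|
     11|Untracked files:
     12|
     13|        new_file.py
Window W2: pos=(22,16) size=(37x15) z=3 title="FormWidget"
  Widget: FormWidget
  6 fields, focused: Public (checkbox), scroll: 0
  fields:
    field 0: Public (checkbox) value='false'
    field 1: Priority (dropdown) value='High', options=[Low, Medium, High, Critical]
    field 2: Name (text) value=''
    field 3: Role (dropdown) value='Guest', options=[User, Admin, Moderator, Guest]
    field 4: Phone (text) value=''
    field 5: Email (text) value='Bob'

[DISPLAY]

        modified:   m┃                       
        modified:   t┃                       
        modified:   R┃                       
                     ┃                       
Untracked files:     ┃                       
                     ┃                       
        new_file.┏━━━━━━━━━━━━━━━━━━━━━━━━━━━
$ █              ┃ FormWidget                
                 ┠───────────────────────────
                 ┃> Public:     [ ]          
━━━━━━━━━━━━━━━━━┃  Priority:   [High        
ss█·····█···█···█┃  Name:       [            
                 ┃  Role:       [Guest       
                 ┃  Phone:      [            
                 ┃  Email:      [Bob         
━━━━━━━━━━━━━━━━━┃                           
                 ┃                           
                 ┃                           
                 ┃                           


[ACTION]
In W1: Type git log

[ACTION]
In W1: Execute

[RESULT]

        modified:   t┃                       
        modified:   R┃                       
                     ┃                       
Untracked files:     ┃                       
                     ┃                       
        new_file.py  ┃                       
$ git log        ┏━━━━━━━━━━━━━━━━━━━━━━━━━━━
698caac Refactor ┃ FormWidget                
a44e1bd Clean up ┠───────────────────────────
$ █              ┃> Public:     [ ]          
━━━━━━━━━━━━━━━━━┃  Priority:   [High        
ss█·····█···█···█┃  Name:       [            
                 ┃  Role:       [Guest       
                 ┃  Phone:      [            
                 ┃  Email:      [Bob         
━━━━━━━━━━━━━━━━━┃                           
                 ┃                           
                 ┃                           
                 ┃                           


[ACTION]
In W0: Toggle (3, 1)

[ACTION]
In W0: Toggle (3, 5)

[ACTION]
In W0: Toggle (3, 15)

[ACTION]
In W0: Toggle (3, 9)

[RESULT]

        modified:   t┃                       
        modified:   R┃                       
                     ┃                       
Untracked files:     ┃                       
                     ┃                       
        new_file.py  ┃                       
$ git log        ┏━━━━━━━━━━━━━━━━━━━━━━━━━━━
698caac Refactor ┃ FormWidget                
a44e1bd Clean up ┠───────────────────────────
$ █              ┃> Public:     [ ]          
━━━━━━━━━━━━━━━━━┃  Priority:   [High        
ss██···██··██···█┃  Name:       [            
                 ┃  Role:       [Guest       
                 ┃  Phone:      [            
                 ┃  Email:      [Bob         
━━━━━━━━━━━━━━━━━┃                           
                 ┃                           
                 ┃                           
                 ┃                           


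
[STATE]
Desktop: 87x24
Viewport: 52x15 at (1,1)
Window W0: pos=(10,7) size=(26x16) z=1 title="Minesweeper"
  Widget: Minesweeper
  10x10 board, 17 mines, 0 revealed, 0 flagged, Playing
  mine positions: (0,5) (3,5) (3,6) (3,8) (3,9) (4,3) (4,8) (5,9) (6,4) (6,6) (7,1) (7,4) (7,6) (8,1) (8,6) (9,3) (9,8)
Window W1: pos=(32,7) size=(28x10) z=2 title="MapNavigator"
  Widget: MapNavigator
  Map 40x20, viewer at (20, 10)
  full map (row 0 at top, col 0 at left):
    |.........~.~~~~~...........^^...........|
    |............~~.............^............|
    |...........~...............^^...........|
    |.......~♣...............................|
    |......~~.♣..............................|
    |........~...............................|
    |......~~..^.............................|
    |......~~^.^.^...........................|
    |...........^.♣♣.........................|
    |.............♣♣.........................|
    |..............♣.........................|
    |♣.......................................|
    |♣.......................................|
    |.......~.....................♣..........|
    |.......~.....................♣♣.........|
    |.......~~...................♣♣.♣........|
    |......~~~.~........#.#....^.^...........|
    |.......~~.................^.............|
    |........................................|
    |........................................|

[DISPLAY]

                                                    
                                                    
                                                    
                                                    
                                                    
                                                    
         ┏━━━━━━━━━━━━━━━━━━━━━┏━━━━━━━━━━━━━━━━━━━━
         ┃ Minesweeper         ┃ MapNavigator       
         ┠─────────────────────┠────────────────────
         ┃■■■■■■■■■■           ┃~^.^.^..............
         ┃■■■■■■■■■■           ┃....^.♣♣............
         ┃■■■■■■■■■■           ┃......♣♣............
         ┃■■■■■■■■■■           ┃.......♣.....@......
         ┃■■■■■■■■■■           ┃....................
         ┃■■■■■■■■■■           ┃....................


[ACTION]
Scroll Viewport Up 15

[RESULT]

                                                    
                                                    
                                                    
                                                    
                                                    
                                                    
                                                    
         ┏━━━━━━━━━━━━━━━━━━━━━┏━━━━━━━━━━━━━━━━━━━━
         ┃ Minesweeper         ┃ MapNavigator       
         ┠─────────────────────┠────────────────────
         ┃■■■■■■■■■■           ┃~^.^.^..............
         ┃■■■■■■■■■■           ┃....^.♣♣............
         ┃■■■■■■■■■■           ┃......♣♣............
         ┃■■■■■■■■■■           ┃.......♣.....@......
         ┃■■■■■■■■■■           ┃....................


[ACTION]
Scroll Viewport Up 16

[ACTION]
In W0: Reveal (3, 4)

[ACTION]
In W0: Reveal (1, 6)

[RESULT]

                                                    
                                                    
                                                    
                                                    
                                                    
                                                    
                                                    
         ┏━━━━━━━━━━━━━━━━━━━━━┏━━━━━━━━━━━━━━━━━━━━
         ┃ Minesweeper         ┃ MapNavigator       
         ┠─────────────────────┠────────────────────
         ┃■■■■■■■■■■           ┃~^.^.^..............
         ┃■■■■■■1■■■           ┃....^.♣♣............
         ┃■■■■■■■■■■           ┃......♣♣............
         ┃■■■■2■■■■■           ┃.......♣.....@......
         ┃■■■■■■■■■■           ┃....................


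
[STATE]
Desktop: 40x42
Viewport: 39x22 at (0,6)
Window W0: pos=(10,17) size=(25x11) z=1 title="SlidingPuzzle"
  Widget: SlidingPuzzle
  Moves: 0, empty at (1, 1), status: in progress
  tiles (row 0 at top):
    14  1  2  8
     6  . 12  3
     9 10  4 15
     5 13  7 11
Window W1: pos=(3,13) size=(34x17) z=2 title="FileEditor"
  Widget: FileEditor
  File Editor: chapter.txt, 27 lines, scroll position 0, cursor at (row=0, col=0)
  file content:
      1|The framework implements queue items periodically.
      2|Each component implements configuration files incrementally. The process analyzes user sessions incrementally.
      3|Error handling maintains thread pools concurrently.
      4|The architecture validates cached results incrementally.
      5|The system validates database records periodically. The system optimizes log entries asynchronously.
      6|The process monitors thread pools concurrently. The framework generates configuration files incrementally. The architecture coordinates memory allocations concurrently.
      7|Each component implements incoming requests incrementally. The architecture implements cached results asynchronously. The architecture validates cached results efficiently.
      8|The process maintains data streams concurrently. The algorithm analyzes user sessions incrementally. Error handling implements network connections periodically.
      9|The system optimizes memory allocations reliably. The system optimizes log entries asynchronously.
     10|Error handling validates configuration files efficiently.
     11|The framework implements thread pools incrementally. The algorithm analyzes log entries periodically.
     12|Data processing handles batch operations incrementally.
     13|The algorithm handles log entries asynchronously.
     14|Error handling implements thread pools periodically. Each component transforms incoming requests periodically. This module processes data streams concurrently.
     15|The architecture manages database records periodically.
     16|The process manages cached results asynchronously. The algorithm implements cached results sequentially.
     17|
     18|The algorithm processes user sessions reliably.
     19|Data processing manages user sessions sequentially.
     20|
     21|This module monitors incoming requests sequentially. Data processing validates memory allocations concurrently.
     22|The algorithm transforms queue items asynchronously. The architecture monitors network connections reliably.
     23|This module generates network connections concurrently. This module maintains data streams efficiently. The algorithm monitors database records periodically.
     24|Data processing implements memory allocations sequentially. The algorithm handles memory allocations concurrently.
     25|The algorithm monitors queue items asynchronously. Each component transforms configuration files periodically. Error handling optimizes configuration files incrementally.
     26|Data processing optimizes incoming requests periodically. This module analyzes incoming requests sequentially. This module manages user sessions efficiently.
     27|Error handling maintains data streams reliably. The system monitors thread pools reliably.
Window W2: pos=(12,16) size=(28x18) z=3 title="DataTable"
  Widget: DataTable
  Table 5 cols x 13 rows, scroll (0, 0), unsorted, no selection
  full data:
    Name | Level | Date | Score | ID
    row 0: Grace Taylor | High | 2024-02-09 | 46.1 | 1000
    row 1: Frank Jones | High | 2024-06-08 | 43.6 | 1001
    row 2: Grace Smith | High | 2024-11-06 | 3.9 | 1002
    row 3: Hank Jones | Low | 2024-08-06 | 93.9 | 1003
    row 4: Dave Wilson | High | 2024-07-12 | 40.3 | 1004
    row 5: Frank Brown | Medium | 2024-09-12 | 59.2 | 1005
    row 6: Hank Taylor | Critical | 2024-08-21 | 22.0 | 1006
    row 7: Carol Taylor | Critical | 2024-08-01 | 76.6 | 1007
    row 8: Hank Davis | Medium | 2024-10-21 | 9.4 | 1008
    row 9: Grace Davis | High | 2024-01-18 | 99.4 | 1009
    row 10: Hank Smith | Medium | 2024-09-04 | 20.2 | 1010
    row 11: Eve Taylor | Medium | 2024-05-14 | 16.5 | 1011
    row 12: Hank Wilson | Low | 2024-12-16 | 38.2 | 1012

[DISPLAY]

                                       
                                       
                                       
                                       
                                       
                                       
                                       
   ┏━━━━━━━━━━━━━━━━━━━━━━━━━━━━━━━━┓  
   ┃ FileEditor                     ┃  
   ┠────────────────────────────────┨  
   ┃█he fram┏━━━━━━━━━━━━━━━━━━━━━━━━━━
   ┃Each com┃ DataTable                
   ┃Error ha┠──────────────────────────
   ┃The arch┃Name        │Level   │Date
   ┃The syst┃────────────┼────────┼────
   ┃The proc┃Grace Taylor│High    │2024
   ┃Each com┃Frank Jones │High    │2024
   ┃The proc┃Grace Smith │High    │2024
   ┃The syst┃Hank Jones  │Low     │2024
   ┃Error ha┃Dave Wilson │High    │2024
   ┃The fram┃Frank Brown │Medium  │2024
   ┃Data pro┃Hank Taylor │Critical│2024


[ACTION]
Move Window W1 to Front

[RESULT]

                                       
                                       
                                       
                                       
                                       
                                       
                                       
   ┏━━━━━━━━━━━━━━━━━━━━━━━━━━━━━━━━┓  
   ┃ FileEditor                     ┃  
   ┠────────────────────────────────┨  
   ┃█he framework implements queue ▲┃━━
   ┃Each component implements confi█┃  
   ┃Error handling maintains thread░┃──
   ┃The architecture validates cach░┃te
   ┃The system validates database r░┃──
   ┃The process monitors thread poo░┃24
   ┃Each component implements incom░┃24
   ┃The process maintains data stre░┃24
   ┃The system optimizes memory all░┃24
   ┃Error handling validates config░┃24
   ┃The framework implements thread░┃24
   ┃Data processing handles batch o░┃24


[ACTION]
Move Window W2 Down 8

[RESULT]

                                       
                                       
                                       
                                       
                                       
                                       
                                       
   ┏━━━━━━━━━━━━━━━━━━━━━━━━━━━━━━━━┓  
   ┃ FileEditor                     ┃  
   ┠────────────────────────────────┨  
   ┃█he framework implements queue ▲┃  
   ┃Each component implements confi█┃  
   ┃Error handling maintains thread░┃  
   ┃The architecture validates cach░┃  
   ┃The system validates database r░┃  
   ┃The process monitors thread poo░┃  
   ┃Each component implements incom░┃  
   ┃The process maintains data stre░┃  
   ┃The system optimizes memory all░┃━━
   ┃Error handling validates config░┃  
   ┃The framework implements thread░┃──
   ┃Data processing handles batch o░┃te


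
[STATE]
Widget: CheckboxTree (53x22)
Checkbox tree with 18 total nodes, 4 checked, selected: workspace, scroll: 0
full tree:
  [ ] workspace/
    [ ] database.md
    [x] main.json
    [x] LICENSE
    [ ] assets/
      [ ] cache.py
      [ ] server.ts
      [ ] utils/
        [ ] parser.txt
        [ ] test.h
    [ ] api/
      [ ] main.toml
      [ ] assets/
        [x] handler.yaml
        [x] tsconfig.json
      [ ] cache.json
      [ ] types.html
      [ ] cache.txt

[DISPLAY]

>[-] workspace/                                      
   [ ] database.md                                   
   [x] main.json                                     
   [x] LICENSE                                       
   [ ] assets/                                       
     [ ] cache.py                                    
     [ ] server.ts                                   
     [ ] utils/                                      
       [ ] parser.txt                                
       [ ] test.h                                    
   [-] api/                                          
     [ ] main.toml                                   
     [x] assets/                                     
       [x] handler.yaml                              
       [x] tsconfig.json                             
     [ ] cache.json                                  
     [ ] types.html                                  
     [ ] cache.txt                                   
                                                     
                                                     
                                                     
                                                     


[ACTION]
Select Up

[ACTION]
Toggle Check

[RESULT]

>[x] workspace/                                      
   [x] database.md                                   
   [x] main.json                                     
   [x] LICENSE                                       
   [x] assets/                                       
     [x] cache.py                                    
     [x] server.ts                                   
     [x] utils/                                      
       [x] parser.txt                                
       [x] test.h                                    
   [x] api/                                          
     [x] main.toml                                   
     [x] assets/                                     
       [x] handler.yaml                              
       [x] tsconfig.json                             
     [x] cache.json                                  
     [x] types.html                                  
     [x] cache.txt                                   
                                                     
                                                     
                                                     
                                                     


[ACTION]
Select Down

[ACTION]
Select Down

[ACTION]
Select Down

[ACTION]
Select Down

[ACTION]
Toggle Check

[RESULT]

 [-] workspace/                                      
   [x] database.md                                   
   [x] main.json                                     
   [x] LICENSE                                       
>  [ ] assets/                                       
     [ ] cache.py                                    
     [ ] server.ts                                   
     [ ] utils/                                      
       [ ] parser.txt                                
       [ ] test.h                                    
   [x] api/                                          
     [x] main.toml                                   
     [x] assets/                                     
       [x] handler.yaml                              
       [x] tsconfig.json                             
     [x] cache.json                                  
     [x] types.html                                  
     [x] cache.txt                                   
                                                     
                                                     
                                                     
                                                     


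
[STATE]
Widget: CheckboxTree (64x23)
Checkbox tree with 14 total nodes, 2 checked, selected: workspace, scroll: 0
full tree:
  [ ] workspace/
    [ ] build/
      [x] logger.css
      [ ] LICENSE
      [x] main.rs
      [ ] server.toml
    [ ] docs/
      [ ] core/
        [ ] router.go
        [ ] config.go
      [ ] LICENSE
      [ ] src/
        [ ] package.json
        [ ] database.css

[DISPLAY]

>[-] workspace/                                                 
   [-] build/                                                   
     [x] logger.css                                             
     [ ] LICENSE                                                
     [x] main.rs                                                
     [ ] server.toml                                            
   [ ] docs/                                                    
     [ ] core/                                                  
       [ ] router.go                                            
       [ ] config.go                                            
     [ ] LICENSE                                                
     [ ] src/                                                   
       [ ] package.json                                         
       [ ] database.css                                         
                                                                
                                                                
                                                                
                                                                
                                                                
                                                                
                                                                
                                                                
                                                                


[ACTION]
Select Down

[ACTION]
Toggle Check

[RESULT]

 [-] workspace/                                                 
>  [x] build/                                                   
     [x] logger.css                                             
     [x] LICENSE                                                
     [x] main.rs                                                
     [x] server.toml                                            
   [ ] docs/                                                    
     [ ] core/                                                  
       [ ] router.go                                            
       [ ] config.go                                            
     [ ] LICENSE                                                
     [ ] src/                                                   
       [ ] package.json                                         
       [ ] database.css                                         
                                                                
                                                                
                                                                
                                                                
                                                                
                                                                
                                                                
                                                                
                                                                


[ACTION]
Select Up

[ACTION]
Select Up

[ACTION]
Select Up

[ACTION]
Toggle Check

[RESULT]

>[x] workspace/                                                 
   [x] build/                                                   
     [x] logger.css                                             
     [x] LICENSE                                                
     [x] main.rs                                                
     [x] server.toml                                            
   [x] docs/                                                    
     [x] core/                                                  
       [x] router.go                                            
       [x] config.go                                            
     [x] LICENSE                                                
     [x] src/                                                   
       [x] package.json                                         
       [x] database.css                                         
                                                                
                                                                
                                                                
                                                                
                                                                
                                                                
                                                                
                                                                
                                                                
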